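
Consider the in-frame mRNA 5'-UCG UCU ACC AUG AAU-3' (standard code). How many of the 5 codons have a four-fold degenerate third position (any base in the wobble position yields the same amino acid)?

3

Codon 1 UCG (Ser): third position 4-fold.
Codon 2 UCU (Ser): third position 4-fold.
Codon 3 ACC (Thr): third position 4-fold.
Codon 4 AUG (Met): third position 1-fold.
Codon 5 AAU (Asn): third position 2-fold.
Four-fold degenerate third positions: 3.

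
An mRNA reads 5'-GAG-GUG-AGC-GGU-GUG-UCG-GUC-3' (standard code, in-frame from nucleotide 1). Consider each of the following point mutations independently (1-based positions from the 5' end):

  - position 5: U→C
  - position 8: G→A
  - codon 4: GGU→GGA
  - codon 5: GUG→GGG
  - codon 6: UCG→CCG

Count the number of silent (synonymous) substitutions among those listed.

1

Codon 2: GUG (Val) → GCG (Ala) — missense.
Codon 3: AGC (Ser) → AAC (Asn) — missense.
Codon 4: GGU (Gly) → GGA (Gly) — synonymous.
Codon 5: GUG (Val) → GGG (Gly) — missense.
Codon 6: UCG (Ser) → CCG (Pro) — missense.
Synonymous: 1 of 5.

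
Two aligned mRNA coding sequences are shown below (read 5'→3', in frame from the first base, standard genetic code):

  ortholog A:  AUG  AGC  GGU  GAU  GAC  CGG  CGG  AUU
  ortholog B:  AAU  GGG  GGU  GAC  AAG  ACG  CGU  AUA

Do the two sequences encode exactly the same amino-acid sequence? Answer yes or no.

Codon 1: AUG Met / AAU Asn — nonsynonymous.
Codon 2: AGC Ser / GGG Gly — nonsynonymous.
Codon 3: GGU Gly / GGU Gly — identical.
Codon 4: GAU Asp / GAC Asp — synonymous.
Codon 5: GAC Asp / AAG Lys — nonsynonymous.
Codon 6: CGG Arg / ACG Thr — nonsynonymous.
Codon 7: CGG Arg / CGU Arg — synonymous.
Codon 8: AUU Ile / AUA Ile — synonymous.
Nonsynonymous differences: 4 → different protein.

no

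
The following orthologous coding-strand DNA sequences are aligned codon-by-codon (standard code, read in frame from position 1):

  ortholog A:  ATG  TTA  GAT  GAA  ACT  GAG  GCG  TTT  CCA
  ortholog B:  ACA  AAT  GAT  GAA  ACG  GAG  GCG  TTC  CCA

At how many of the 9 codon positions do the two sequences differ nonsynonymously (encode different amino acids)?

2

Codon 1: ATG Met / ACA Thr — nonsynonymous.
Codon 2: TTA Leu / AAT Asn — nonsynonymous.
Codon 3: GAT Asp / GAT Asp — identical.
Codon 4: GAA Glu / GAA Glu — identical.
Codon 5: ACT Thr / ACG Thr — synonymous.
Codon 6: GAG Glu / GAG Glu — identical.
Codon 7: GCG Ala / GCG Ala — identical.
Codon 8: TTT Phe / TTC Phe — synonymous.
Codon 9: CCA Pro / CCA Pro — identical.
Nonsynonymous differences: 2.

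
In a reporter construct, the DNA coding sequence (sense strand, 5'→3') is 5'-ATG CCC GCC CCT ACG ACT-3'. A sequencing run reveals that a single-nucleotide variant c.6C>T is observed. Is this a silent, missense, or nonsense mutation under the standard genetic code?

silent

Position 6 falls in codon 2: CCC → Pro.
After the substitution the codon is CCT → Pro.
Both encode Pro, so the change is synonymous.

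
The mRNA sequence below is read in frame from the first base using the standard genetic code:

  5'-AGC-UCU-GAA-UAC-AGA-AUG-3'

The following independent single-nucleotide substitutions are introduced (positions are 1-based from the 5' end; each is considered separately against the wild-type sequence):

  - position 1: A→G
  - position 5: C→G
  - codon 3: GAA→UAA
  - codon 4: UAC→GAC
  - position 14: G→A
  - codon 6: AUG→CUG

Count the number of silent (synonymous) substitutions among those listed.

Codon 1: AGC (Ser) → GGC (Gly) — missense.
Codon 2: UCU (Ser) → UGU (Cys) — missense.
Codon 3: GAA (Glu) → UAA (Stop) — nonsense.
Codon 4: UAC (Tyr) → GAC (Asp) — missense.
Codon 5: AGA (Arg) → AAA (Lys) — missense.
Codon 6: AUG (Met) → CUG (Leu) — missense.
Synonymous: 0 of 6.

0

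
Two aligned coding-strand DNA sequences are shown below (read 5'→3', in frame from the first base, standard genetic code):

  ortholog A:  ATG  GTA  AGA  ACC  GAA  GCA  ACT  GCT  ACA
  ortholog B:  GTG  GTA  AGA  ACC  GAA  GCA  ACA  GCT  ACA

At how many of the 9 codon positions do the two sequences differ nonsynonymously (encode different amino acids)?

1

Codon 1: ATG Met / GTG Val — nonsynonymous.
Codon 2: GTA Val / GTA Val — identical.
Codon 3: AGA Arg / AGA Arg — identical.
Codon 4: ACC Thr / ACC Thr — identical.
Codon 5: GAA Glu / GAA Glu — identical.
Codon 6: GCA Ala / GCA Ala — identical.
Codon 7: ACT Thr / ACA Thr — synonymous.
Codon 8: GCT Ala / GCT Ala — identical.
Codon 9: ACA Thr / ACA Thr — identical.
Nonsynonymous differences: 1.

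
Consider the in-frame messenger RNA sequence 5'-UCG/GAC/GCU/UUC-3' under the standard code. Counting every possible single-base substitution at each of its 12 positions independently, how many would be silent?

8

Codon 1 (UCG, Ser): 3 synonymous substitutions.
Codon 2 (GAC, Asp): 1 synonymous substitution.
Codon 3 (GCU, Ala): 3 synonymous substitutions.
Codon 4 (UUC, Phe): 1 synonymous substitution.
Total: 3 + 1 + 3 + 1 = 8.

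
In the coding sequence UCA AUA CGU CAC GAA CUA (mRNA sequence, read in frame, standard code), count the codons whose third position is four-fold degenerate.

Codon 1 UCA (Ser): third position 4-fold.
Codon 2 AUA (Ile): third position 3-fold.
Codon 3 CGU (Arg): third position 4-fold.
Codon 4 CAC (His): third position 2-fold.
Codon 5 GAA (Glu): third position 2-fold.
Codon 6 CUA (Leu): third position 4-fold.
Four-fold degenerate third positions: 3.

3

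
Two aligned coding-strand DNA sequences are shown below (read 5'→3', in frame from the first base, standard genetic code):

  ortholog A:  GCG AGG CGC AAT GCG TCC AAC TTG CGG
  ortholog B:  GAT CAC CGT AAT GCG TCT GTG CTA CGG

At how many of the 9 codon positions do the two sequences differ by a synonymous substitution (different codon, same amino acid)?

3

Codon 1: GCG Ala / GAT Asp — nonsynonymous.
Codon 2: AGG Arg / CAC His — nonsynonymous.
Codon 3: CGC Arg / CGT Arg — synonymous.
Codon 4: AAT Asn / AAT Asn — identical.
Codon 5: GCG Ala / GCG Ala — identical.
Codon 6: TCC Ser / TCT Ser — synonymous.
Codon 7: AAC Asn / GTG Val — nonsynonymous.
Codon 8: TTG Leu / CTA Leu — synonymous.
Codon 9: CGG Arg / CGG Arg — identical.
Synonymous differences: 3.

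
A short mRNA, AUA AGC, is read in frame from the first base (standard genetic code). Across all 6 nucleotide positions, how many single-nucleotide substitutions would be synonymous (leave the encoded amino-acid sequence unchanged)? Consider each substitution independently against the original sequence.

3

Codon 1 (AUA, Ile): 2 synonymous substitutions.
Codon 2 (AGC, Ser): 1 synonymous substitution.
Total: 2 + 1 = 3.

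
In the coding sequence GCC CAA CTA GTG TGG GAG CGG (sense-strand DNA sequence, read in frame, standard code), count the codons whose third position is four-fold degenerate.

Codon 1 GCC (Ala): third position 4-fold.
Codon 2 CAA (Gln): third position 2-fold.
Codon 3 CTA (Leu): third position 4-fold.
Codon 4 GTG (Val): third position 4-fold.
Codon 5 TGG (Trp): third position 1-fold.
Codon 6 GAG (Glu): third position 2-fold.
Codon 7 CGG (Arg): third position 4-fold.
Four-fold degenerate third positions: 4.

4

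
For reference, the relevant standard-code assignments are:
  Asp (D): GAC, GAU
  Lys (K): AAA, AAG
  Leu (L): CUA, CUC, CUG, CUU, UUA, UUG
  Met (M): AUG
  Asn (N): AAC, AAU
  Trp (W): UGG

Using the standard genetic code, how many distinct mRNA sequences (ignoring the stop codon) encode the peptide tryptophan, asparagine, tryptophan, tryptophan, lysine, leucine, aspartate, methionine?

48

Trp: 1 codon.
Asn: 2 codons.
Trp: 1 codon.
Trp: 1 codon.
Lys: 2 codons.
Leu: 6 codons.
Asp: 2 codons.
Met: 1 codon.
1 × 2 × 1 × 1 × 2 × 6 × 2 × 1 = 48.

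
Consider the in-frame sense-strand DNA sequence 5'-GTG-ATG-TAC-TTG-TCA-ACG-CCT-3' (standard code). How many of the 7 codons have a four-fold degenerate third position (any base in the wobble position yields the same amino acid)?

Codon 1 GTG (Val): third position 4-fold.
Codon 2 ATG (Met): third position 1-fold.
Codon 3 TAC (Tyr): third position 2-fold.
Codon 4 TTG (Leu): third position 2-fold.
Codon 5 TCA (Ser): third position 4-fold.
Codon 6 ACG (Thr): third position 4-fold.
Codon 7 CCT (Pro): third position 4-fold.
Four-fold degenerate third positions: 4.

4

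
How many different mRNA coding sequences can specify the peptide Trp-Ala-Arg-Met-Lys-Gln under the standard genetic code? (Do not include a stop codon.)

Trp: 1 codon.
Ala: 4 codons.
Arg: 6 codons.
Met: 1 codon.
Lys: 2 codons.
Gln: 2 codons.
1 × 4 × 6 × 1 × 2 × 2 = 96.

96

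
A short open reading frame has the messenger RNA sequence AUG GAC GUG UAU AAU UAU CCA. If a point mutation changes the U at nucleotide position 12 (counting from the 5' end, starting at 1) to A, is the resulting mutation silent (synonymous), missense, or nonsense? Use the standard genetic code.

Position 12 falls in codon 4: UAU → Tyr.
After the substitution the codon is UAA → Stop.
The new codon is a stop codon, so this is a nonsense mutation.

nonsense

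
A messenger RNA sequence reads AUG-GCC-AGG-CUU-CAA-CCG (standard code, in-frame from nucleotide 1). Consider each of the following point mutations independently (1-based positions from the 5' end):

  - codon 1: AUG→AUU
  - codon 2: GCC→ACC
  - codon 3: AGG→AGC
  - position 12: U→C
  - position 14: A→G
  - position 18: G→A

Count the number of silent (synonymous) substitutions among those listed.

Codon 1: AUG (Met) → AUU (Ile) — missense.
Codon 2: GCC (Ala) → ACC (Thr) — missense.
Codon 3: AGG (Arg) → AGC (Ser) — missense.
Codon 4: CUU (Leu) → CUC (Leu) — synonymous.
Codon 5: CAA (Gln) → CGA (Arg) — missense.
Codon 6: CCG (Pro) → CCA (Pro) — synonymous.
Synonymous: 2 of 6.

2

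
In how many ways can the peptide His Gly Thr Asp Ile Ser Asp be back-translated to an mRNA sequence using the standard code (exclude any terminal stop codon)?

2304

His: 2 codons.
Gly: 4 codons.
Thr: 4 codons.
Asp: 2 codons.
Ile: 3 codons.
Ser: 6 codons.
Asp: 2 codons.
2 × 4 × 4 × 2 × 3 × 6 × 2 = 2304.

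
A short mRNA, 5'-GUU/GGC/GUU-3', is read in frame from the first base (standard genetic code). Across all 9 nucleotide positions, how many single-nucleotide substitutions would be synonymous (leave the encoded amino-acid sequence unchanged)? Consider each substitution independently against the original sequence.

9

Codon 1 (GUU, Val): 3 synonymous substitutions.
Codon 2 (GGC, Gly): 3 synonymous substitutions.
Codon 3 (GUU, Val): 3 synonymous substitutions.
Total: 3 + 3 + 3 = 9.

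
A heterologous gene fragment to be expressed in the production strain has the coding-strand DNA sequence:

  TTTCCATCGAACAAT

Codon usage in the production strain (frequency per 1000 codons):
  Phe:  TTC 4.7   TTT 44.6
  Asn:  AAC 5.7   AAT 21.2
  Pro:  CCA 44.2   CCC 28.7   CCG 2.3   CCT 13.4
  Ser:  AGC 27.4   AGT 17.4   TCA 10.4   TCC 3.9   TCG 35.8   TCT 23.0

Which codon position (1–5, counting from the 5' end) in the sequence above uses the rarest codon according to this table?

4

Codon 1 TTT (Phe): 44.6 per 1000.
Codon 2 CCA (Pro): 44.2 per 1000.
Codon 3 TCG (Ser): 35.8 per 1000.
Codon 4 AAC (Asn): 5.7 per 1000.
Codon 5 AAT (Asn): 21.2 per 1000.
Lowest frequency is 5.7 at codon 4.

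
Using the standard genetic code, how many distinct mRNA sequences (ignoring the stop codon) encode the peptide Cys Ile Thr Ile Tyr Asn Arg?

1728

Cys: 2 codons.
Ile: 3 codons.
Thr: 4 codons.
Ile: 3 codons.
Tyr: 2 codons.
Asn: 2 codons.
Arg: 6 codons.
2 × 3 × 4 × 3 × 2 × 2 × 6 = 1728.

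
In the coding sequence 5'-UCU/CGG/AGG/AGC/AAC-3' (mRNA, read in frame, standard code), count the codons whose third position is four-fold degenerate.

2

Codon 1 UCU (Ser): third position 4-fold.
Codon 2 CGG (Arg): third position 4-fold.
Codon 3 AGG (Arg): third position 2-fold.
Codon 4 AGC (Ser): third position 2-fold.
Codon 5 AAC (Asn): third position 2-fold.
Four-fold degenerate third positions: 2.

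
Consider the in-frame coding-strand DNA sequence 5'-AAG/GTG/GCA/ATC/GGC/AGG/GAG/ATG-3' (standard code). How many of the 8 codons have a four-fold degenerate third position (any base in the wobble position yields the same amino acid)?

Codon 1 AAG (Lys): third position 2-fold.
Codon 2 GTG (Val): third position 4-fold.
Codon 3 GCA (Ala): third position 4-fold.
Codon 4 ATC (Ile): third position 3-fold.
Codon 5 GGC (Gly): third position 4-fold.
Codon 6 AGG (Arg): third position 2-fold.
Codon 7 GAG (Glu): third position 2-fold.
Codon 8 ATG (Met): third position 1-fold.
Four-fold degenerate third positions: 3.

3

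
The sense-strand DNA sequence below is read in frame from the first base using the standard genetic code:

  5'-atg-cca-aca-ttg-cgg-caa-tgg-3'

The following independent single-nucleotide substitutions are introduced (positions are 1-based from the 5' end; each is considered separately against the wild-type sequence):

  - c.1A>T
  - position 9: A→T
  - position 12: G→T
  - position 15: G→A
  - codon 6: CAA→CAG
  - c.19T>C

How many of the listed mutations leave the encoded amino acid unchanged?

Codon 1: ATG (Met) → TTG (Leu) — missense.
Codon 3: ACA (Thr) → ACT (Thr) — synonymous.
Codon 4: TTG (Leu) → TTT (Phe) — missense.
Codon 5: CGG (Arg) → CGA (Arg) — synonymous.
Codon 6: CAA (Gln) → CAG (Gln) — synonymous.
Codon 7: TGG (Trp) → CGG (Arg) — missense.
Synonymous: 3 of 6.

3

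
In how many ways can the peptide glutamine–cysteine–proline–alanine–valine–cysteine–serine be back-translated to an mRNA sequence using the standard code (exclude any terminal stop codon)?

Gln: 2 codons.
Cys: 2 codons.
Pro: 4 codons.
Ala: 4 codons.
Val: 4 codons.
Cys: 2 codons.
Ser: 6 codons.
2 × 2 × 4 × 4 × 4 × 2 × 6 = 3072.

3072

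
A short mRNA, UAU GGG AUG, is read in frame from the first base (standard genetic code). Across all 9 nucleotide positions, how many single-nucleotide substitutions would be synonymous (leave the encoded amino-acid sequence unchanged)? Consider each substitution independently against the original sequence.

Codon 1 (UAU, Tyr): 1 synonymous substitution.
Codon 2 (GGG, Gly): 3 synonymous substitutions.
Codon 3 (AUG, Met): 0 synonymous substitutions.
Total: 1 + 3 + 0 = 4.

4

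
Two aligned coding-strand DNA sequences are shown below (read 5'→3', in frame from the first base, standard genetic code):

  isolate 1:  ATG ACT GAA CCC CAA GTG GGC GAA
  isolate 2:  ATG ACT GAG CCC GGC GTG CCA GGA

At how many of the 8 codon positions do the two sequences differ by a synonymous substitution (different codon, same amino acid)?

1

Codon 1: ATG Met / ATG Met — identical.
Codon 2: ACT Thr / ACT Thr — identical.
Codon 3: GAA Glu / GAG Glu — synonymous.
Codon 4: CCC Pro / CCC Pro — identical.
Codon 5: CAA Gln / GGC Gly — nonsynonymous.
Codon 6: GTG Val / GTG Val — identical.
Codon 7: GGC Gly / CCA Pro — nonsynonymous.
Codon 8: GAA Glu / GGA Gly — nonsynonymous.
Synonymous differences: 1.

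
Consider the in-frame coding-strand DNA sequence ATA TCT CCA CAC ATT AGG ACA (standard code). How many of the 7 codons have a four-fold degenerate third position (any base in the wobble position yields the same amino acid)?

3

Codon 1 ATA (Ile): third position 3-fold.
Codon 2 TCT (Ser): third position 4-fold.
Codon 3 CCA (Pro): third position 4-fold.
Codon 4 CAC (His): third position 2-fold.
Codon 5 ATT (Ile): third position 3-fold.
Codon 6 AGG (Arg): third position 2-fold.
Codon 7 ACA (Thr): third position 4-fold.
Four-fold degenerate third positions: 3.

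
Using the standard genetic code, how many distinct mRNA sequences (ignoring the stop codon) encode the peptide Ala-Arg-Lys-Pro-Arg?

1152

Ala: 4 codons.
Arg: 6 codons.
Lys: 2 codons.
Pro: 4 codons.
Arg: 6 codons.
4 × 6 × 2 × 4 × 6 = 1152.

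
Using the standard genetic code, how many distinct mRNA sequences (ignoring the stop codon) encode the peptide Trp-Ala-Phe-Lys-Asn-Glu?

Trp: 1 codon.
Ala: 4 codons.
Phe: 2 codons.
Lys: 2 codons.
Asn: 2 codons.
Glu: 2 codons.
1 × 4 × 2 × 2 × 2 × 2 = 64.

64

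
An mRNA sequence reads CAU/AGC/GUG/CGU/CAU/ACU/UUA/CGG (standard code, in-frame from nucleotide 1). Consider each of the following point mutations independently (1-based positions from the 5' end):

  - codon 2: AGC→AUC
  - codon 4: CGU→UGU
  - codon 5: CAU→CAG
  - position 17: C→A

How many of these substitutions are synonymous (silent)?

Codon 2: AGC (Ser) → AUC (Ile) — missense.
Codon 4: CGU (Arg) → UGU (Cys) — missense.
Codon 5: CAU (His) → CAG (Gln) — missense.
Codon 6: ACU (Thr) → AAU (Asn) — missense.
Synonymous: 0 of 4.

0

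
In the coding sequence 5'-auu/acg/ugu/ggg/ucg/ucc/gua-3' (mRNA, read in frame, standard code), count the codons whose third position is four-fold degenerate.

Codon 1 AUU (Ile): third position 3-fold.
Codon 2 ACG (Thr): third position 4-fold.
Codon 3 UGU (Cys): third position 2-fold.
Codon 4 GGG (Gly): third position 4-fold.
Codon 5 UCG (Ser): third position 4-fold.
Codon 6 UCC (Ser): third position 4-fold.
Codon 7 GUA (Val): third position 4-fold.
Four-fold degenerate third positions: 5.

5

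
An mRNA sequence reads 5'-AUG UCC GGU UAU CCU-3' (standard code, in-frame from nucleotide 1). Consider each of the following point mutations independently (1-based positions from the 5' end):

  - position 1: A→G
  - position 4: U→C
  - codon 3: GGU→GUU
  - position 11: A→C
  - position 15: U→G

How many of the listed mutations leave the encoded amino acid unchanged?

1

Codon 1: AUG (Met) → GUG (Val) — missense.
Codon 2: UCC (Ser) → CCC (Pro) — missense.
Codon 3: GGU (Gly) → GUU (Val) — missense.
Codon 4: UAU (Tyr) → UCU (Ser) — missense.
Codon 5: CCU (Pro) → CCG (Pro) — synonymous.
Synonymous: 1 of 5.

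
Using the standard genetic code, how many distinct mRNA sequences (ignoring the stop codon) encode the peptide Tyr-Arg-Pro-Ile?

Tyr: 2 codons.
Arg: 6 codons.
Pro: 4 codons.
Ile: 3 codons.
2 × 6 × 4 × 3 = 144.

144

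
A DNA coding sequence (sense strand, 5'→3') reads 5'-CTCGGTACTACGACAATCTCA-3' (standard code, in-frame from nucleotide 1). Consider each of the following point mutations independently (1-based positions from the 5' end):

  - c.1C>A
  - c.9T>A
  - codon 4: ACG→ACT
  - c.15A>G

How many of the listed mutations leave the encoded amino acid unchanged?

Codon 1: CTC (Leu) → ATC (Ile) — missense.
Codon 3: ACT (Thr) → ACA (Thr) — synonymous.
Codon 4: ACG (Thr) → ACT (Thr) — synonymous.
Codon 5: ACA (Thr) → ACG (Thr) — synonymous.
Synonymous: 3 of 4.

3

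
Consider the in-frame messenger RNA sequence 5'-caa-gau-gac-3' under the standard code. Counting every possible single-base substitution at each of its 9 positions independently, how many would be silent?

3

Codon 1 (CAA, Gln): 1 synonymous substitution.
Codon 2 (GAU, Asp): 1 synonymous substitution.
Codon 3 (GAC, Asp): 1 synonymous substitution.
Total: 1 + 1 + 1 = 3.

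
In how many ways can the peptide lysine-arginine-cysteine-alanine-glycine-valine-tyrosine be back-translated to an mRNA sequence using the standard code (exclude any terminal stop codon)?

Lys: 2 codons.
Arg: 6 codons.
Cys: 2 codons.
Ala: 4 codons.
Gly: 4 codons.
Val: 4 codons.
Tyr: 2 codons.
2 × 6 × 2 × 4 × 4 × 4 × 2 = 3072.

3072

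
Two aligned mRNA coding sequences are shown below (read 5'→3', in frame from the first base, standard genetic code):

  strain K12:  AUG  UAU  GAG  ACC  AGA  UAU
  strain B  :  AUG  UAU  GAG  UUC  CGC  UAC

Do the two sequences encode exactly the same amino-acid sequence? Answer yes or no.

Codon 1: AUG Met / AUG Met — identical.
Codon 2: UAU Tyr / UAU Tyr — identical.
Codon 3: GAG Glu / GAG Glu — identical.
Codon 4: ACC Thr / UUC Phe — nonsynonymous.
Codon 5: AGA Arg / CGC Arg — synonymous.
Codon 6: UAU Tyr / UAC Tyr — synonymous.
Nonsynonymous differences: 1 → different protein.

no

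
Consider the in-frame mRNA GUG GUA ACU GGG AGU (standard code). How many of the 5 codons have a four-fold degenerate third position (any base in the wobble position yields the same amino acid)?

Codon 1 GUG (Val): third position 4-fold.
Codon 2 GUA (Val): third position 4-fold.
Codon 3 ACU (Thr): third position 4-fold.
Codon 4 GGG (Gly): third position 4-fold.
Codon 5 AGU (Ser): third position 2-fold.
Four-fold degenerate third positions: 4.

4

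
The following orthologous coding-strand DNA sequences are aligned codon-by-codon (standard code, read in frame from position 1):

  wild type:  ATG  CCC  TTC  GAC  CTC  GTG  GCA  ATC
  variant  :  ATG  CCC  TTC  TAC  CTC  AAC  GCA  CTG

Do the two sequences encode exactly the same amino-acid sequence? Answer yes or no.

Codon 1: ATG Met / ATG Met — identical.
Codon 2: CCC Pro / CCC Pro — identical.
Codon 3: TTC Phe / TTC Phe — identical.
Codon 4: GAC Asp / TAC Tyr — nonsynonymous.
Codon 5: CTC Leu / CTC Leu — identical.
Codon 6: GTG Val / AAC Asn — nonsynonymous.
Codon 7: GCA Ala / GCA Ala — identical.
Codon 8: ATC Ile / CTG Leu — nonsynonymous.
Nonsynonymous differences: 3 → different protein.

no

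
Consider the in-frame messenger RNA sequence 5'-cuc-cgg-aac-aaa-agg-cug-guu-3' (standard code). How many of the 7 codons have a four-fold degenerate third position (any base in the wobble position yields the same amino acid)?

4

Codon 1 CUC (Leu): third position 4-fold.
Codon 2 CGG (Arg): third position 4-fold.
Codon 3 AAC (Asn): third position 2-fold.
Codon 4 AAA (Lys): third position 2-fold.
Codon 5 AGG (Arg): third position 2-fold.
Codon 6 CUG (Leu): third position 4-fold.
Codon 7 GUU (Val): third position 4-fold.
Four-fold degenerate third positions: 4.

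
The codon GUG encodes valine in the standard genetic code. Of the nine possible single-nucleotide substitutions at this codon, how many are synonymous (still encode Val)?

3

Position 1: none → 0 synonymous.
Position 2: none → 0 synonymous.
Position 3: GUU, GUC, GUA → 3 synonymous.
Total: 0 + 0 + 3 = 3.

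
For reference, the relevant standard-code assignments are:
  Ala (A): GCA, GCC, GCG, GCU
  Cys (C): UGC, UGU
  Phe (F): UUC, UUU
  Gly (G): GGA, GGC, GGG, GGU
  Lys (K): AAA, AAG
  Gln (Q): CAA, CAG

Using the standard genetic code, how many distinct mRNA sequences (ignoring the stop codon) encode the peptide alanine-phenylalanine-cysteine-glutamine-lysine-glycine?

256

Ala: 4 codons.
Phe: 2 codons.
Cys: 2 codons.
Gln: 2 codons.
Lys: 2 codons.
Gly: 4 codons.
4 × 2 × 2 × 2 × 2 × 4 = 256.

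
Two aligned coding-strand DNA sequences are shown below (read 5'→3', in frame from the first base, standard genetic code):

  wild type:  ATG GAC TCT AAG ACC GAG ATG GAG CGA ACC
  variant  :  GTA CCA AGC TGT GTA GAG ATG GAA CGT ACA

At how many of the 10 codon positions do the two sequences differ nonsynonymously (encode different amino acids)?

4

Codon 1: ATG Met / GTA Val — nonsynonymous.
Codon 2: GAC Asp / CCA Pro — nonsynonymous.
Codon 3: TCT Ser / AGC Ser — synonymous.
Codon 4: AAG Lys / TGT Cys — nonsynonymous.
Codon 5: ACC Thr / GTA Val — nonsynonymous.
Codon 6: GAG Glu / GAG Glu — identical.
Codon 7: ATG Met / ATG Met — identical.
Codon 8: GAG Glu / GAA Glu — synonymous.
Codon 9: CGA Arg / CGT Arg — synonymous.
Codon 10: ACC Thr / ACA Thr — synonymous.
Nonsynonymous differences: 4.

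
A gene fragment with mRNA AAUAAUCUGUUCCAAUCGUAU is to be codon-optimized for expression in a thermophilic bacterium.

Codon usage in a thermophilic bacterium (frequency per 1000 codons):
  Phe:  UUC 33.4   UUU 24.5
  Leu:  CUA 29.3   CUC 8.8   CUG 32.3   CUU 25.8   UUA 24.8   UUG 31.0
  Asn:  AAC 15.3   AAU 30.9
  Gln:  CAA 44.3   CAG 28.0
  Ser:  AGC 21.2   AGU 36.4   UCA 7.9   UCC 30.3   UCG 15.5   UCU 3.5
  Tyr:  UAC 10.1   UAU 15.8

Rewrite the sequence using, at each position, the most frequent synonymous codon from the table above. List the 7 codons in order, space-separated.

AAU AAU CUG UUC CAA AGU UAU

Codon 1 (Asn): best is AAU at 30.9.
Codon 2 (Asn): best is AAU at 30.9.
Codon 3 (Leu): best is CUG at 32.3.
Codon 4 (Phe): best is UUC at 33.4.
Codon 5 (Gln): best is CAA at 44.3.
Codon 6 (Ser): best is AGU at 36.4.
Codon 7 (Tyr): best is UAU at 15.8.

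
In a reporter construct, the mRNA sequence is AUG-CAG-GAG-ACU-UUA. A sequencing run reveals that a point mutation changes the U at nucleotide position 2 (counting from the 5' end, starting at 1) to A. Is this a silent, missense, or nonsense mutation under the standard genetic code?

Position 2 falls in codon 1: AUG → Met.
After the substitution the codon is AAG → Lys.
Met ≠ Lys, so this is a missense mutation.

missense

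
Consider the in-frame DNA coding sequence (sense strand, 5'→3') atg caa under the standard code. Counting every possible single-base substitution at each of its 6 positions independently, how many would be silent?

Codon 1 (ATG, Met): 0 synonymous substitutions.
Codon 2 (CAA, Gln): 1 synonymous substitution.
Total: 0 + 1 = 1.

1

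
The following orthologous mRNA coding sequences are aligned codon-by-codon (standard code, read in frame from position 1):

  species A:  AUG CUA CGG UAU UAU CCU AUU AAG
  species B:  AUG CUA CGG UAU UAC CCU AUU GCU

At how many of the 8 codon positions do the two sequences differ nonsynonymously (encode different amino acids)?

1

Codon 1: AUG Met / AUG Met — identical.
Codon 2: CUA Leu / CUA Leu — identical.
Codon 3: CGG Arg / CGG Arg — identical.
Codon 4: UAU Tyr / UAU Tyr — identical.
Codon 5: UAU Tyr / UAC Tyr — synonymous.
Codon 6: CCU Pro / CCU Pro — identical.
Codon 7: AUU Ile / AUU Ile — identical.
Codon 8: AAG Lys / GCU Ala — nonsynonymous.
Nonsynonymous differences: 1.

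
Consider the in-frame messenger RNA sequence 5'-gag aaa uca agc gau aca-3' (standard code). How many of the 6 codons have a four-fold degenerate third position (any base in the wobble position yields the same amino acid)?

2

Codon 1 GAG (Glu): third position 2-fold.
Codon 2 AAA (Lys): third position 2-fold.
Codon 3 UCA (Ser): third position 4-fold.
Codon 4 AGC (Ser): third position 2-fold.
Codon 5 GAU (Asp): third position 2-fold.
Codon 6 ACA (Thr): third position 4-fold.
Four-fold degenerate third positions: 2.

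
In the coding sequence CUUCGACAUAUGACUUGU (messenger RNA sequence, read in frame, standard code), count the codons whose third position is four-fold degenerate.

Codon 1 CUU (Leu): third position 4-fold.
Codon 2 CGA (Arg): third position 4-fold.
Codon 3 CAU (His): third position 2-fold.
Codon 4 AUG (Met): third position 1-fold.
Codon 5 ACU (Thr): third position 4-fold.
Codon 6 UGU (Cys): third position 2-fold.
Four-fold degenerate third positions: 3.

3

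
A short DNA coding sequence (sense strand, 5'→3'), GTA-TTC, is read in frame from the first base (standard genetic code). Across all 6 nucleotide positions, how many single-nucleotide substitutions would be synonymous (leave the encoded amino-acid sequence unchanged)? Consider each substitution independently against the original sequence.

Codon 1 (GTA, Val): 3 synonymous substitutions.
Codon 2 (TTC, Phe): 1 synonymous substitution.
Total: 3 + 1 = 4.

4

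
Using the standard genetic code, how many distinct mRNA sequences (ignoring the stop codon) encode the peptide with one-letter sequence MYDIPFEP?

768

Met: 1 codon.
Tyr: 2 codons.
Asp: 2 codons.
Ile: 3 codons.
Pro: 4 codons.
Phe: 2 codons.
Glu: 2 codons.
Pro: 4 codons.
1 × 2 × 2 × 3 × 4 × 2 × 2 × 4 = 768.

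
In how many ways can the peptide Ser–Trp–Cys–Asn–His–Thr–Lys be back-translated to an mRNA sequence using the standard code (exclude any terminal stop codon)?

Ser: 6 codons.
Trp: 1 codon.
Cys: 2 codons.
Asn: 2 codons.
His: 2 codons.
Thr: 4 codons.
Lys: 2 codons.
6 × 1 × 2 × 2 × 2 × 4 × 2 = 384.

384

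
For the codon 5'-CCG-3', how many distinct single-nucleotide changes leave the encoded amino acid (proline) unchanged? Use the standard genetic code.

3

Position 1: none → 0 synonymous.
Position 2: none → 0 synonymous.
Position 3: CCU, CCC, CCA → 3 synonymous.
Total: 0 + 0 + 3 = 3.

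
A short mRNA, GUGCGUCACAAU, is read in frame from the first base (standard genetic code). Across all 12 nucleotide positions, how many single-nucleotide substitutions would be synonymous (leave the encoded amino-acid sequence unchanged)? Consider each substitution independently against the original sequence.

8

Codon 1 (GUG, Val): 3 synonymous substitutions.
Codon 2 (CGU, Arg): 3 synonymous substitutions.
Codon 3 (CAC, His): 1 synonymous substitution.
Codon 4 (AAU, Asn): 1 synonymous substitution.
Total: 3 + 3 + 1 + 1 = 8.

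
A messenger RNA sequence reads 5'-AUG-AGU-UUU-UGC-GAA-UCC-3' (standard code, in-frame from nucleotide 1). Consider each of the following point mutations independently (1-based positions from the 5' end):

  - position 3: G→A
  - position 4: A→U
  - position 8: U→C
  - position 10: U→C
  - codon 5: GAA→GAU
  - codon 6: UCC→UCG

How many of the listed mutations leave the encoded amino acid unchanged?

Codon 1: AUG (Met) → AUA (Ile) — missense.
Codon 2: AGU (Ser) → UGU (Cys) — missense.
Codon 3: UUU (Phe) → UCU (Ser) — missense.
Codon 4: UGC (Cys) → CGC (Arg) — missense.
Codon 5: GAA (Glu) → GAU (Asp) — missense.
Codon 6: UCC (Ser) → UCG (Ser) — synonymous.
Synonymous: 1 of 6.

1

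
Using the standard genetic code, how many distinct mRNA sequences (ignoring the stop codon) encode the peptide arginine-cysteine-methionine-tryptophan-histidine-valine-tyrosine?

Arg: 6 codons.
Cys: 2 codons.
Met: 1 codon.
Trp: 1 codon.
His: 2 codons.
Val: 4 codons.
Tyr: 2 codons.
6 × 2 × 1 × 1 × 2 × 4 × 2 = 192.

192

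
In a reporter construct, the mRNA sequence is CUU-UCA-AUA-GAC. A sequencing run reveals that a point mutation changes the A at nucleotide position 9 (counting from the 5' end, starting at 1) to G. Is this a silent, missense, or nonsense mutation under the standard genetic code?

missense

Position 9 falls in codon 3: AUA → Ile.
After the substitution the codon is AUG → Met.
Ile ≠ Met, so this is a missense mutation.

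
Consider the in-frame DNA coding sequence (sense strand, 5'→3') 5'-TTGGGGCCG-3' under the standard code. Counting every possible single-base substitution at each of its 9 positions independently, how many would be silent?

Codon 1 (TTG, Leu): 2 synonymous substitutions.
Codon 2 (GGG, Gly): 3 synonymous substitutions.
Codon 3 (CCG, Pro): 3 synonymous substitutions.
Total: 2 + 3 + 3 = 8.

8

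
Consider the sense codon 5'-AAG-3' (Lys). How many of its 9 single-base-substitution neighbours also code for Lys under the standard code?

Position 1: none → 0 synonymous.
Position 2: none → 0 synonymous.
Position 3: AAA → 1 synonymous.
Total: 0 + 0 + 1 = 1.

1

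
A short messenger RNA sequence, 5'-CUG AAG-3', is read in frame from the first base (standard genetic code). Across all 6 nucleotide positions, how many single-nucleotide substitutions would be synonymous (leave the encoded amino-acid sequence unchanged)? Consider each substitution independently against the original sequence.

Codon 1 (CUG, Leu): 4 synonymous substitutions.
Codon 2 (AAG, Lys): 1 synonymous substitution.
Total: 4 + 1 = 5.

5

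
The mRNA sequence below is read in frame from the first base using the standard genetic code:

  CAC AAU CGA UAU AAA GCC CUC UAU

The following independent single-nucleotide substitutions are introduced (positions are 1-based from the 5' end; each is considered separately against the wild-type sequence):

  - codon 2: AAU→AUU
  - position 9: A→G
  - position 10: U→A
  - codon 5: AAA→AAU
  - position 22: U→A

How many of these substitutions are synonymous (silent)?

1

Codon 2: AAU (Asn) → AUU (Ile) — missense.
Codon 3: CGA (Arg) → CGG (Arg) — synonymous.
Codon 4: UAU (Tyr) → AAU (Asn) — missense.
Codon 5: AAA (Lys) → AAU (Asn) — missense.
Codon 8: UAU (Tyr) → AAU (Asn) — missense.
Synonymous: 1 of 5.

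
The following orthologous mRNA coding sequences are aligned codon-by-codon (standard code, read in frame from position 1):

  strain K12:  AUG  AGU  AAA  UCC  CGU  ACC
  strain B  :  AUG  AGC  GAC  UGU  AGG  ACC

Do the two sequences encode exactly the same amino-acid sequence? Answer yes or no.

Codon 1: AUG Met / AUG Met — identical.
Codon 2: AGU Ser / AGC Ser — synonymous.
Codon 3: AAA Lys / GAC Asp — nonsynonymous.
Codon 4: UCC Ser / UGU Cys — nonsynonymous.
Codon 5: CGU Arg / AGG Arg — synonymous.
Codon 6: ACC Thr / ACC Thr — identical.
Nonsynonymous differences: 2 → different protein.

no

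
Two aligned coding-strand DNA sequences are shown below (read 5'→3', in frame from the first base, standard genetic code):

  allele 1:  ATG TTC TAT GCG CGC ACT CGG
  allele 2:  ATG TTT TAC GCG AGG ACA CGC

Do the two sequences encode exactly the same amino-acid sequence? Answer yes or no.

yes

Codon 1: ATG Met / ATG Met — identical.
Codon 2: TTC Phe / TTT Phe — synonymous.
Codon 3: TAT Tyr / TAC Tyr — synonymous.
Codon 4: GCG Ala / GCG Ala — identical.
Codon 5: CGC Arg / AGG Arg — synonymous.
Codon 6: ACT Thr / ACA Thr — synonymous.
Codon 7: CGG Arg / CGC Arg — synonymous.
Nonsynonymous differences: 0 → same protein.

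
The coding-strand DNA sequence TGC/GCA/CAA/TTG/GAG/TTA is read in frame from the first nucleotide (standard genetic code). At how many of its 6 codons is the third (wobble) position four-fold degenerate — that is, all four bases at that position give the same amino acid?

1

Codon 1 TGC (Cys): third position 2-fold.
Codon 2 GCA (Ala): third position 4-fold.
Codon 3 CAA (Gln): third position 2-fold.
Codon 4 TTG (Leu): third position 2-fold.
Codon 5 GAG (Glu): third position 2-fold.
Codon 6 TTA (Leu): third position 2-fold.
Four-fold degenerate third positions: 1.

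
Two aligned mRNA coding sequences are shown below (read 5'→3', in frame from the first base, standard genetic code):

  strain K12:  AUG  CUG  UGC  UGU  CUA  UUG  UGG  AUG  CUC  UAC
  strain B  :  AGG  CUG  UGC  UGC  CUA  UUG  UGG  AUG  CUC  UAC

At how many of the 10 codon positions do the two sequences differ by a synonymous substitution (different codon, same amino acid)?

Codon 1: AUG Met / AGG Arg — nonsynonymous.
Codon 2: CUG Leu / CUG Leu — identical.
Codon 3: UGC Cys / UGC Cys — identical.
Codon 4: UGU Cys / UGC Cys — synonymous.
Codon 5: CUA Leu / CUA Leu — identical.
Codon 6: UUG Leu / UUG Leu — identical.
Codon 7: UGG Trp / UGG Trp — identical.
Codon 8: AUG Met / AUG Met — identical.
Codon 9: CUC Leu / CUC Leu — identical.
Codon 10: UAC Tyr / UAC Tyr — identical.
Synonymous differences: 1.

1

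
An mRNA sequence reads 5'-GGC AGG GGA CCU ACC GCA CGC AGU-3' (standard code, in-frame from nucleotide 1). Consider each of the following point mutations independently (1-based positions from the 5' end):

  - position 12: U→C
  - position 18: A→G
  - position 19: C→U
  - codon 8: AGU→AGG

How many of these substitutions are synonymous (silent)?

Codon 4: CCU (Pro) → CCC (Pro) — synonymous.
Codon 6: GCA (Ala) → GCG (Ala) — synonymous.
Codon 7: CGC (Arg) → UGC (Cys) — missense.
Codon 8: AGU (Ser) → AGG (Arg) — missense.
Synonymous: 2 of 4.

2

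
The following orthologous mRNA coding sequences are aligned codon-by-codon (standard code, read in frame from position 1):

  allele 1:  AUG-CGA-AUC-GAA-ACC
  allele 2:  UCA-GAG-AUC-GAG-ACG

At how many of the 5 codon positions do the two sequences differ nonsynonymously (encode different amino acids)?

Codon 1: AUG Met / UCA Ser — nonsynonymous.
Codon 2: CGA Arg / GAG Glu — nonsynonymous.
Codon 3: AUC Ile / AUC Ile — identical.
Codon 4: GAA Glu / GAG Glu — synonymous.
Codon 5: ACC Thr / ACG Thr — synonymous.
Nonsynonymous differences: 2.

2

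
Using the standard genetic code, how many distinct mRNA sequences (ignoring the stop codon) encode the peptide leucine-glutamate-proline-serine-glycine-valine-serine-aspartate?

Leu: 6 codons.
Glu: 2 codons.
Pro: 4 codons.
Ser: 6 codons.
Gly: 4 codons.
Val: 4 codons.
Ser: 6 codons.
Asp: 2 codons.
6 × 2 × 4 × 6 × 4 × 4 × 6 × 2 = 55296.

55296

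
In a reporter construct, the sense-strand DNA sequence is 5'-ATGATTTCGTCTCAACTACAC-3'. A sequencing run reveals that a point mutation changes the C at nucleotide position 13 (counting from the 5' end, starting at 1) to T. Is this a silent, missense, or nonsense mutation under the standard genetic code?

nonsense

Position 13 falls in codon 5: CAA → Gln.
After the substitution the codon is TAA → Stop.
The new codon is a stop codon, so this is a nonsense mutation.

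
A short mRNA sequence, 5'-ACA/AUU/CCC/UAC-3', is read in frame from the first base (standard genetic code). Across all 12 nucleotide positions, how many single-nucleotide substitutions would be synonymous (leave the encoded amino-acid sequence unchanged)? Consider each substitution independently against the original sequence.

9

Codon 1 (ACA, Thr): 3 synonymous substitutions.
Codon 2 (AUU, Ile): 2 synonymous substitutions.
Codon 3 (CCC, Pro): 3 synonymous substitutions.
Codon 4 (UAC, Tyr): 1 synonymous substitution.
Total: 3 + 2 + 3 + 1 = 9.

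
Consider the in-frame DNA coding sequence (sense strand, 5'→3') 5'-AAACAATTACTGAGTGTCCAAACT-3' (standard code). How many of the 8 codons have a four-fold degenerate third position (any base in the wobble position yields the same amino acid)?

Codon 1 AAA (Lys): third position 2-fold.
Codon 2 CAA (Gln): third position 2-fold.
Codon 3 TTA (Leu): third position 2-fold.
Codon 4 CTG (Leu): third position 4-fold.
Codon 5 AGT (Ser): third position 2-fold.
Codon 6 GTC (Val): third position 4-fold.
Codon 7 CAA (Gln): third position 2-fold.
Codon 8 ACT (Thr): third position 4-fold.
Four-fold degenerate third positions: 3.

3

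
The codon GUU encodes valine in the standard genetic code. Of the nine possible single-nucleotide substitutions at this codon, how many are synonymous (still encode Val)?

Position 1: none → 0 synonymous.
Position 2: none → 0 synonymous.
Position 3: GUC, GUA, GUG → 3 synonymous.
Total: 0 + 0 + 3 = 3.

3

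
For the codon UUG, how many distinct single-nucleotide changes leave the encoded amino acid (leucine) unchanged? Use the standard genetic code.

Position 1: CUG → 1 synonymous.
Position 2: none → 0 synonymous.
Position 3: UUA → 1 synonymous.
Total: 1 + 0 + 1 = 2.

2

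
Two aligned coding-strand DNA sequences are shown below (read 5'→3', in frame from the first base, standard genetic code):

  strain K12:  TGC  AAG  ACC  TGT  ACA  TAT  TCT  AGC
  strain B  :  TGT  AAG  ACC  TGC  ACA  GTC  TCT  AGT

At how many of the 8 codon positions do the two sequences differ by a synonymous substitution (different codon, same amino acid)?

Codon 1: TGC Cys / TGT Cys — synonymous.
Codon 2: AAG Lys / AAG Lys — identical.
Codon 3: ACC Thr / ACC Thr — identical.
Codon 4: TGT Cys / TGC Cys — synonymous.
Codon 5: ACA Thr / ACA Thr — identical.
Codon 6: TAT Tyr / GTC Val — nonsynonymous.
Codon 7: TCT Ser / TCT Ser — identical.
Codon 8: AGC Ser / AGT Ser — synonymous.
Synonymous differences: 3.

3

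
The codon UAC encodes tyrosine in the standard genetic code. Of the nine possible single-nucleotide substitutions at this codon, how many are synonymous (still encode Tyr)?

Position 1: none → 0 synonymous.
Position 2: none → 0 synonymous.
Position 3: UAU → 1 synonymous.
Total: 0 + 0 + 1 = 1.

1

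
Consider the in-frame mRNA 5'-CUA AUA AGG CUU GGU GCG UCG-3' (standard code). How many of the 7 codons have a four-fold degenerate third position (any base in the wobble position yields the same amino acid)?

5

Codon 1 CUA (Leu): third position 4-fold.
Codon 2 AUA (Ile): third position 3-fold.
Codon 3 AGG (Arg): third position 2-fold.
Codon 4 CUU (Leu): third position 4-fold.
Codon 5 GGU (Gly): third position 4-fold.
Codon 6 GCG (Ala): third position 4-fold.
Codon 7 UCG (Ser): third position 4-fold.
Four-fold degenerate third positions: 5.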